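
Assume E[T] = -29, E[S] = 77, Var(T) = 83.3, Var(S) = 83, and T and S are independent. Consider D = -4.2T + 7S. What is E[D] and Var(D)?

E[D] = (-4.2)·E[T] + 7·E[S] = (-4.2)·(-29) + 7·77 = 660.8.
Var(D) = a²·Var(T) + b²·Var(S) + 2ab·Cov[T, S] with a = -4.2, b = 7.
Independence gives Cov[T, S] = 0.
= (-4.2)²·83.3 + 7²·83 + 2·(-4.2)·7·0
= 1469.412 + 4067 + 0 = 5536.412.

E[D] = 660.8, Var(D) = 5536.412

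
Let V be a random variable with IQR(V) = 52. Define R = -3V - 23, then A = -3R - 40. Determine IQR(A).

IQR(A) = 468

IQR(R) = |-3|·52 = 156.
IQR(A) = |-3|·156 = 468.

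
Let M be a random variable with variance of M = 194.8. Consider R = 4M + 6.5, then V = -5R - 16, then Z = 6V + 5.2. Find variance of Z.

variance of Z = 2805120

variance of R = 4²·194.8 = 3116.8.
variance of V = (-5)²·3116.8 = 77920.
variance of Z = 6²·77920 = 2805120.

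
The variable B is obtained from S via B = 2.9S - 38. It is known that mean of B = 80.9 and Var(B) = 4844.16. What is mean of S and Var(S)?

mean of S = 41, Var(S) = 576

From B = 2.9S - 38: mean of B = a·mean of S + b, so mean of S = (mean of B − b)/a = (80.9 − (-38))/2.9 = 41.
Var(B) = a²·Var(S), so Var(S) = 4844.16/2.9² = 576.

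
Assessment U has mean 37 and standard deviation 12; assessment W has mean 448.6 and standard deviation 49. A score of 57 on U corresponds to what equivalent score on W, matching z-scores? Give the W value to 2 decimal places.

W = 530.27

z = (57 − 37)/12 ≈ 1.6667.
W = 448.6 + z·49 = 448.6 + (57 − 37)·49/12 ≈ 530.27.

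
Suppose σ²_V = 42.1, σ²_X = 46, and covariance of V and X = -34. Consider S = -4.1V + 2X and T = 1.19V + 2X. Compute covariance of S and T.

By bilinearity, covariance of S and T = ac·σ²_V + bd·σ²_X + (ad+bc)·covariance of V and X, with a=-4.1, b=2, c=1.19, d=2.
ac·σ²_V = (-4.1)·1.19·42.1 = -205.4059
bd·σ²_X = 2·2·46 = 184
(ad+bc)·covariance of V and X = (-5.82)·(-34) = 197.88
covariance of S and T = -205.4059 + 184 + 197.88 = 176.4741.

covariance of S and T = 176.4741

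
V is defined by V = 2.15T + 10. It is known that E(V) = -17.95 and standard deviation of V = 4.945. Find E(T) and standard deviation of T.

E(T) = -13, standard deviation of T = 2.3

From V = 2.15T + 10: E(V) = a·E(T) + b, so E(T) = (E(V) − b)/a = (-17.95 − 10)/2.15 = -13.
standard deviation of V = |a|·standard deviation of T, so standard deviation of T = 4.945/|2.15| = 2.3.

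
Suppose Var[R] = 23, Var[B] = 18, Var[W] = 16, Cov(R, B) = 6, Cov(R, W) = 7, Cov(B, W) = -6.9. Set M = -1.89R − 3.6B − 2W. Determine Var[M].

Var[M] = a²·Var[R] + b²·Var[B] + c²·Var[W] + 2ab·Cov(R, B) + 2ac·Cov(R, W) + 2bc·Cov(B, W), with a = -1.89, b = -3.6, c = -2.
= 82.1583 + 233.28 + 64 + 81.648 + 52.92 + (-99.36)
= 414.6463.

Var[M] = 414.6463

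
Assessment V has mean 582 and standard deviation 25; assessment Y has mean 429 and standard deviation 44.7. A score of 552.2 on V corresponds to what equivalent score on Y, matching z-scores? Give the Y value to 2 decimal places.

Y = 375.72

z = (552.2 − 582)/25 = -1.192.
Y = 429 + z·44.7 = 429 + (552.2 − 582)·44.7/25 ≈ 375.72.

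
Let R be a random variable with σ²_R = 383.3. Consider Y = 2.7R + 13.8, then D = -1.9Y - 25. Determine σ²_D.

σ²_Y = 2.7²·383.3 = 2794.257.
σ²_D = (-1.9)²·2794.257 = 10087.26777.

σ²_D = 10087.26777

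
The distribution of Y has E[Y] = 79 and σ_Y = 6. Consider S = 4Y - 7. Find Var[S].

S = 4Y - 7 is linear with a = 4, b = -7.
Var[Y] = 6² = 36.
Var[S] = a²·Var[Y] = 4²·36 = 576 (the additive constant -7 does not affect variance).

Var[S] = 576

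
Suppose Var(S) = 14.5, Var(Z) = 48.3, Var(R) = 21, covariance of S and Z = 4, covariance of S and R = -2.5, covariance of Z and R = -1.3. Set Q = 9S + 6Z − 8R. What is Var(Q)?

Var(Q) = 5174.1

Var(Q) = a²·Var(S) + b²·Var(Z) + c²·Var(R) + 2ab·covariance of S and Z + 2ac·covariance of S and R + 2bc·covariance of Z and R, with a = 9, b = 6, c = -8.
= 1174.5 + 1738.8 + 1344 + 432 + 360 + 124.8
= 5174.1.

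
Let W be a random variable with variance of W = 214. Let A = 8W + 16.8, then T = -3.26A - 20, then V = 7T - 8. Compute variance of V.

variance of A = 8²·214 = 13696.
variance of T = (-3.26)²·13696 = 145555.6096.
variance of V = 7²·145555.6096 = 7132224.8704.

variance of V = 7132224.8704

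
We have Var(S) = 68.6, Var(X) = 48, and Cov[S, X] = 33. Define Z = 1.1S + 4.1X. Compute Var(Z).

Var(Z) = 1187.546

Var(Z) = a²·Var(S) + b²·Var(X) + 2ab·Cov[S, X] with a = 1.1, b = 4.1.
= 1.1²·68.6 + 4.1²·48 + 2·1.1·4.1·33
= 83.006 + 806.88 + 297.66 = 1187.546.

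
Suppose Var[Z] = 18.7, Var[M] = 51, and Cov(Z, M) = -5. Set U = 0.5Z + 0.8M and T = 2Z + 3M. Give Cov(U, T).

Cov(U, T) = 125.6

By bilinearity, Cov(U, T) = ac·Var[Z] + bd·Var[M] + (ad+bc)·Cov(Z, M), with a=0.5, b=0.8, c=2, d=3.
ac·Var[Z] = 0.5·2·18.7 = 18.7
bd·Var[M] = 0.8·3·51 = 122.4
(ad+bc)·Cov(Z, M) = (3.1)·(-5) = -15.5
Cov(U, T) = 18.7 + 122.4 + (-15.5) = 125.6.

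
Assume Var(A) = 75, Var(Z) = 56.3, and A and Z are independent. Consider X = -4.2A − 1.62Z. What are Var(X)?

Var(X) = 1470.75372

Var(X) = a²·Var(A) + b²·Var(Z) + 2ab·covariance of A and Z with a = -4.2, b = -1.62.
Independence gives covariance of A and Z = 0.
= (-4.2)²·75 + (-1.62)²·56.3 + 2·(-4.2)·(-1.62)·0
= 1323 + 147.75372 + 0 = 1470.75372.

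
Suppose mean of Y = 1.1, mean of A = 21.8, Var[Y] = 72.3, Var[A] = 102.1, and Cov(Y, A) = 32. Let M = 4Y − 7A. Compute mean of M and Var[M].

mean of M = -148.2, Var[M] = 4367.7

mean of M = 4·mean of Y + (-7)·mean of A = 4·1.1 + (-7)·21.8 = -148.2.
Var[M] = a²·Var[Y] + b²·Var[A] + 2ab·Cov(Y, A) with a = 4, b = -7.
= 4²·72.3 + (-7)²·102.1 + 2·4·(-7)·32
= 1156.8 + 5002.9 + (-1792) = 4367.7.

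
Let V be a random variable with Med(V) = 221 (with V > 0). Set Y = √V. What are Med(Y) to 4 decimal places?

√V is monotone on this domain, so Med(Y) = √(221) ≈ 14.8661.

Med(Y) = 14.8661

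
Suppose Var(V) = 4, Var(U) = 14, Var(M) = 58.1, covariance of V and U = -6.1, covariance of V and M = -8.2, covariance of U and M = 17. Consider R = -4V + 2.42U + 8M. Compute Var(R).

Var(R) = a²·Var(V) + b²·Var(U) + c²·Var(M) + 2ab·covariance of V and U + 2ac·covariance of V and M + 2bc·covariance of U and M, with a = -4, b = 2.42, c = 8.
= 64 + 81.9896 + 3718.4 + 118.096 + 524.8 + 658.24
= 5165.5256.

Var(R) = 5165.5256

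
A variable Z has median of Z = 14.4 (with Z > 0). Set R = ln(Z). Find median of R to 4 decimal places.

median of R = 2.6672

ln(Z) is monotone on this domain, so median of R = ln(14.4) ≈ 2.6672.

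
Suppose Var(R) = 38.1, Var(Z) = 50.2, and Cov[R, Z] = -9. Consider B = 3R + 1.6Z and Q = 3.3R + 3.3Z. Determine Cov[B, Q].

By bilinearity, Cov[B, Q] = ac·Var(R) + bd·Var(Z) + (ad+bc)·Cov[R, Z], with a=3, b=1.6, c=3.3, d=3.3.
ac·Var(R) = 3·3.3·38.1 = 377.19
bd·Var(Z) = 1.6·3.3·50.2 = 265.056
(ad+bc)·Cov[R, Z] = (15.18)·(-9) = -136.62
Cov[B, Q] = 377.19 + 265.056 + (-136.62) = 505.626.

Cov[B, Q] = 505.626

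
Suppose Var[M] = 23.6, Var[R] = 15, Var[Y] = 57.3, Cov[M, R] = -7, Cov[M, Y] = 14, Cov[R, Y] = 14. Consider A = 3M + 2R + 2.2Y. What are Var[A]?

Var[A] = 773.732

Var[A] = a²·Var[M] + b²·Var[R] + c²·Var[Y] + 2ab·Cov[M, R] + 2ac·Cov[M, Y] + 2bc·Cov[R, Y], with a = 3, b = 2, c = 2.2.
= 212.4 + 60 + 277.332 + (-84) + 184.8 + 123.2
= 773.732.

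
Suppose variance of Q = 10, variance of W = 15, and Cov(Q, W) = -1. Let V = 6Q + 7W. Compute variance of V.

variance of V = 1011

variance of V = a²·variance of Q + b²·variance of W + 2ab·Cov(Q, W) with a = 6, b = 7.
= 6²·10 + 7²·15 + 2·6·7·(-1)
= 360 + 735 + (-84) = 1011.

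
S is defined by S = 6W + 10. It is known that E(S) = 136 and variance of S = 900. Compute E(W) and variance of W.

E(W) = 21, variance of W = 25

From S = 6W + 10: E(S) = a·E(W) + b, so E(W) = (E(S) − b)/a = (136 − 10)/6 = 21.
variance of S = a²·variance of W, so variance of W = 900/6² = 25.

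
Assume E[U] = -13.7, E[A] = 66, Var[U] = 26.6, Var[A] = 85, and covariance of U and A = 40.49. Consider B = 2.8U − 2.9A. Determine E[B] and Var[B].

E[B] = -229.76, Var[B] = 265.8364

E[B] = 2.8·E[U] + (-2.9)·E[A] = 2.8·(-13.7) + (-2.9)·66 = -229.76.
Var[B] = a²·Var[U] + b²·Var[A] + 2ab·covariance of U and A with a = 2.8, b = -2.9.
= 2.8²·26.6 + (-2.9)²·85 + 2·2.8·(-2.9)·40.49
= 208.544 + 714.85 + (-657.5576) = 265.8364.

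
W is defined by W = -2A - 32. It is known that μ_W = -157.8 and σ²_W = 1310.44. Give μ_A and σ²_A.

μ_A = 62.9, σ²_A = 327.61

From W = -2A - 32: μ_W = a·μ_A + b, so μ_A = (μ_W − b)/a = (-157.8 − (-32))/(-2) = 62.9.
σ²_W = a²·σ²_A, so σ²_A = 1310.44/(-2)² = 327.61.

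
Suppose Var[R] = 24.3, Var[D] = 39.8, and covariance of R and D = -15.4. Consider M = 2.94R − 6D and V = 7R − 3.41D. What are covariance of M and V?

covariance of M and V = 2115.59316

By bilinearity, covariance of M and V = ac·Var[R] + bd·Var[D] + (ad+bc)·covariance of R and D, with a=2.94, b=-6, c=7, d=-3.41.
ac·Var[R] = 2.94·7·24.3 = 500.094
bd·Var[D] = (-6)·(-3.41)·39.8 = 814.308
(ad+bc)·covariance of R and D = (-52.0254)·(-15.4) = 801.19116
covariance of M and V = 500.094 + 814.308 + 801.19116 = 2115.59316.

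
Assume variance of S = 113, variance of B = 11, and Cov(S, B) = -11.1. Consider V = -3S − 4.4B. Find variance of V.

variance of V = 936.92

variance of V = a²·variance of S + b²·variance of B + 2ab·Cov(S, B) with a = -3, b = -4.4.
= (-3)²·113 + (-4.4)²·11 + 2·(-3)·(-4.4)·(-11.1)
= 1017 + 212.96 + (-293.04) = 936.92.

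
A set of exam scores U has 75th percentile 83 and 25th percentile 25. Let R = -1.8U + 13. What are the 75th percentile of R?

Since a = -1.8 < 0 the transformation is decreasing, reversing order: the 75th percentile of R corresponds to the 25th percentile of U.
So P_{75}(R) = a·P_{25}(U) + b = (-1.8)·25 + 13 = -32.

75th percentile of R = -32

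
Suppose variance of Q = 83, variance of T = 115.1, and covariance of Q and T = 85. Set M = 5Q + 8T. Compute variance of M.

variance of M = 16241.4

variance of M = a²·variance of Q + b²·variance of T + 2ab·covariance of Q and T with a = 5, b = 8.
= 5²·83 + 8²·115.1 + 2·5·8·85
= 2075 + 7366.4 + 6800 = 16241.4.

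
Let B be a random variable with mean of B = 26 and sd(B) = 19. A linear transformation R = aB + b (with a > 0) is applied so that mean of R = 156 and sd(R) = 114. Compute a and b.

sd(R) = a·sd(B) (a > 0), so a = 114/19 = 6.
mean of R = a·mean of B + b, so b = 156 − 6·26 = 0.

a = 6, b = 0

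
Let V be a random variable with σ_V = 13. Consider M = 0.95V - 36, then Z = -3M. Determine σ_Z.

σ_Z = 37.05

σ_M = |0.95|·13 = 12.35.
σ_Z = |-3|·12.35 = 37.05.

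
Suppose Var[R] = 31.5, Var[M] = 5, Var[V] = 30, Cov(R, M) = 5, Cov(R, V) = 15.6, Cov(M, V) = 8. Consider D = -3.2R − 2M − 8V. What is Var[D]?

Var[D] = 3381.28

Var[D] = a²·Var[R] + b²·Var[M] + c²·Var[V] + 2ab·Cov(R, M) + 2ac·Cov(R, V) + 2bc·Cov(M, V), with a = -3.2, b = -2, c = -8.
= 322.56 + 20 + 1920 + 64 + 798.72 + 256
= 3381.28.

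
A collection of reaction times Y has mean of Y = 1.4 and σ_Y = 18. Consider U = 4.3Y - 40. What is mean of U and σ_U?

U = 4.3Y - 40 is linear with a = 4.3, b = -40.
mean of U = a·mean of Y + b = 4.3·1.4 + (-40) = -33.98.
σ_U = |a|·σ_Y = |4.3|·18 = 77.4.

mean of U = -33.98, σ_U = 77.4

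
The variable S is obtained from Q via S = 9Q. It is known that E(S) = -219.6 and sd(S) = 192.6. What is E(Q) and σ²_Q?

E(Q) = -24.4, σ²_Q = 457.96

From S = 9Q: E(S) = a·E(Q) + b, so E(Q) = (E(S) − b)/a = (-219.6 − 0)/9 = -24.4.
σ²_S = 192.6² = 37094.76.
σ²_S = a²·σ²_Q, so σ²_Q = 37094.76/9² = 457.96.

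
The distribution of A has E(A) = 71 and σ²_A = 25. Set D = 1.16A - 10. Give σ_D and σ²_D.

σ_D = 5.8, σ²_D = 33.64

D = 1.16A - 10 is linear with a = 1.16, b = -10.
σ_A = √25 = 5.
σ_D = |a|·σ_A = |1.16|·5 = 5.8.
σ²_D = a²·σ²_A = 1.16²·25 = 33.64 (the additive constant -10 does not affect variance).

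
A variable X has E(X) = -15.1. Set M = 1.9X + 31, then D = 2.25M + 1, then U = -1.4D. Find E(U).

E(U) = -8.6765

E(M) = 1.9·(-15.1) + 31 = 2.31.
E(D) = 2.25·2.31 + 1 = 6.1975.
E(U) = (-1.4)·6.1975 = -8.6765.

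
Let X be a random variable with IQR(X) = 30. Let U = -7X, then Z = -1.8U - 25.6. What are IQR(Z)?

IQR(U) = |-7|·30 = 210.
IQR(Z) = |-1.8|·210 = 378.

IQR(Z) = 378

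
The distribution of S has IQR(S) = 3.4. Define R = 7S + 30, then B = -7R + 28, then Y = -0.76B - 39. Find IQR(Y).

IQR(R) = |7|·3.4 = 23.8.
IQR(B) = |-7|·23.8 = 166.6.
IQR(Y) = |-0.76|·166.6 = 126.616.

IQR(Y) = 126.616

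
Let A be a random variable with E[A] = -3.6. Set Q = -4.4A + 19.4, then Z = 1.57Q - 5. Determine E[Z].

E[Q] = (-4.4)·(-3.6) + 19.4 = 35.24.
E[Z] = 1.57·35.24 + (-5) = 50.3268.

E[Z] = 50.3268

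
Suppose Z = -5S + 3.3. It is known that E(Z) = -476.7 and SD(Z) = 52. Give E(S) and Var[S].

E(S) = 96, Var[S] = 108.16

From Z = -5S + 3.3: E(Z) = a·E(S) + b, so E(S) = (E(Z) − b)/a = (-476.7 − 3.3)/(-5) = 96.
Var[Z] = 52² = 2704.
Var[Z] = a²·Var[S], so Var[S] = 2704/(-5)² = 108.16.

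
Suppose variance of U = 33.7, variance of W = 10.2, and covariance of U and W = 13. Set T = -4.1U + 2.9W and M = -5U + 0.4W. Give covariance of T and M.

covariance of T and M = 492.862

By bilinearity, covariance of T and M = ac·variance of U + bd·variance of W + (ad+bc)·covariance of U and W, with a=-4.1, b=2.9, c=-5, d=0.4.
ac·variance of U = (-4.1)·(-5)·33.7 = 690.85
bd·variance of W = 2.9·0.4·10.2 = 11.832
(ad+bc)·covariance of U and W = (-16.14)·13 = -209.82
covariance of T and M = 690.85 + 11.832 + (-209.82) = 492.862.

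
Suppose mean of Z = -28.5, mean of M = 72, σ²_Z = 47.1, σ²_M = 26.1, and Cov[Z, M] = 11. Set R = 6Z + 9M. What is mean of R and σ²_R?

mean of R = 6·mean of Z + 9·mean of M = 6·(-28.5) + 9·72 = 477.
σ²_R = a²·σ²_Z + b²·σ²_M + 2ab·Cov[Z, M] with a = 6, b = 9.
= 6²·47.1 + 9²·26.1 + 2·6·9·11
= 1695.6 + 2114.1 + 1188 = 4997.7.

mean of R = 477, σ²_R = 4997.7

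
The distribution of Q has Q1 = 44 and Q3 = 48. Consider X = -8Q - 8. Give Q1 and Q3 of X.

Q1(X) = -392, Q3(X) = -360

a = -8 < 0 reverses order: Q1(X) comes from Q3(Q), Q3(X) from Q1(Q).
Q1(X) = (-8)·48 + (-8) = -392; Q3(X) = (-8)·44 + (-8) = -360.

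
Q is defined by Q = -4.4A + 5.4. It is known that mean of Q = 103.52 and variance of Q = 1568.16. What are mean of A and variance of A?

mean of A = -22.3, variance of A = 81

From Q = -4.4A + 5.4: mean of Q = a·mean of A + b, so mean of A = (mean of Q − b)/a = (103.52 − 5.4)/(-4.4) = -22.3.
variance of Q = a²·variance of A, so variance of A = 1568.16/(-4.4)² = 81.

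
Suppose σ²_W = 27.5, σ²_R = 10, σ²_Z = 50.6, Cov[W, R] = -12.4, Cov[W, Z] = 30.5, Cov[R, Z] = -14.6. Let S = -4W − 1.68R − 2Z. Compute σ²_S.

σ²_S = a²·σ²_W + b²·σ²_R + c²·σ²_Z + 2ab·Cov[W, R] + 2ac·Cov[W, Z] + 2bc·Cov[R, Z], with a = -4, b = -1.68, c = -2.
= 440 + 28.224 + 202.4 + (-166.656) + 488 + (-98.112)
= 893.856.

σ²_S = 893.856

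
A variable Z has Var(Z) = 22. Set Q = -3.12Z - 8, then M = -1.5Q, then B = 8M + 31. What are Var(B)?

Var(Q) = (-3.12)²·22 = 214.1568.
Var(M) = (-1.5)²·214.1568 = 481.8528.
Var(B) = 8²·481.8528 = 30838.5792.

Var(B) = 30838.5792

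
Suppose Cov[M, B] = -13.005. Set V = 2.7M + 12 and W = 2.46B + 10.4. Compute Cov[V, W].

Cov[V, W] = -86.37921

Cov[V, W] = a·c·Cov[M, B] = 2.7·2.46·(-13.005) = -86.37921. Additive constants drop out.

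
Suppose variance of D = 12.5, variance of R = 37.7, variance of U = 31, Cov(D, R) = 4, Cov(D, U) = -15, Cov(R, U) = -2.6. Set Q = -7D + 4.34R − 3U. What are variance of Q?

variance of Q = a²·variance of D + b²·variance of R + c²·variance of U + 2ab·Cov(D, R) + 2ac·Cov(D, U) + 2bc·Cov(R, U), with a = -7, b = 4.34, c = -3.
= 612.5 + 710.10212 + 279 + (-243.04) + (-630) + 67.704
= 796.26612.

variance of Q = 796.26612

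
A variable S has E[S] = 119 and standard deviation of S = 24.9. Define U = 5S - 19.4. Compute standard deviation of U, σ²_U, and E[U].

standard deviation of U = 124.5, σ²_U = 15500.25, E[U] = 575.6

U = 5S - 19.4 is linear with a = 5, b = -19.4.
standard deviation of U = |a|·standard deviation of S = |5|·24.9 = 124.5.
σ²_S = 24.9² = 620.01.
σ²_U = a²·σ²_S = 5²·620.01 = 15500.25 (the additive constant -19.4 does not affect variance).
E[U] = a·E[S] + b = 5·119 + (-19.4) = 575.6.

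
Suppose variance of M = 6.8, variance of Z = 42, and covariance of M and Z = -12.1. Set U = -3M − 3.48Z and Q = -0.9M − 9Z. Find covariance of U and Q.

By bilinearity, covariance of U and Q = ac·variance of M + bd·variance of Z + (ad+bc)·covariance of M and Z, with a=-3, b=-3.48, c=-0.9, d=-9.
ac·variance of M = (-3)·(-0.9)·6.8 = 18.36
bd·variance of Z = (-3.48)·(-9)·42 = 1315.44
(ad+bc)·covariance of M and Z = (30.132)·(-12.1) = -364.5972
covariance of U and Q = 18.36 + 1315.44 + (-364.5972) = 969.2028.

covariance of U and Q = 969.2028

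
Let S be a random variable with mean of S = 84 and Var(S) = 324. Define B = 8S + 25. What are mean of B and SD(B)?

mean of B = 697, SD(B) = 144

B = 8S + 25 is linear with a = 8, b = 25.
mean of B = a·mean of S + b = 8·84 + 25 = 697.
SD(S) = √324 = 18.
SD(B) = |a|·SD(S) = |8|·18 = 144.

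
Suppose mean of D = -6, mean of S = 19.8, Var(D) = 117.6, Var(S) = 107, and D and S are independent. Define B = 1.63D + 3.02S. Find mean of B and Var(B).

mean of B = 50.016, Var(B) = 1288.33424

mean of B = 1.63·mean of D + 3.02·mean of S = 1.63·(-6) + 3.02·19.8 = 50.016.
Var(B) = a²·Var(D) + b²·Var(S) + 2ab·covariance of D and S with a = 1.63, b = 3.02.
Independence gives covariance of D and S = 0.
= 1.63²·117.6 + 3.02²·107 + 2·1.63·3.02·0
= 312.45144 + 975.8828 + 0 = 1288.33424.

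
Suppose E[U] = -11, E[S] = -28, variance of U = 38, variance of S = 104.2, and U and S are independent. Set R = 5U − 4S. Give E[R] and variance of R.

E[R] = 57, variance of R = 2617.2

E[R] = 5·E[U] + (-4)·E[S] = 5·(-11) + (-4)·(-28) = 57.
variance of R = a²·variance of U + b²·variance of S + 2ab·Cov[U, S] with a = 5, b = -4.
Independence gives Cov[U, S] = 0.
= 5²·38 + (-4)²·104.2 + 2·5·(-4)·0
= 950 + 1667.2 + 0 = 2617.2.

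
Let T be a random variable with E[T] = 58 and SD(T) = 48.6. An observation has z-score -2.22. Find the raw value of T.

T = E[T] + z·SD(T) = 58 + (-2.22)·48.6 = -49.892.

T = -49.892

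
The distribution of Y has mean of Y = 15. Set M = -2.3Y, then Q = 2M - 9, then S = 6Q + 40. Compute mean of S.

mean of M = (-2.3)·15 = -34.5.
mean of Q = 2·(-34.5) + (-9) = -78.
mean of S = 6·(-78) + 40 = -428.

mean of S = -428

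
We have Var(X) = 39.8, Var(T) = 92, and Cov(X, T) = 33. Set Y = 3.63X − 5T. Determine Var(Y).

Var(Y) = a²·Var(X) + b²·Var(T) + 2ab·Cov(X, T) with a = 3.63, b = -5.
= 3.63²·39.8 + (-5)²·92 + 2·3.63·(-5)·33
= 524.44062 + 2300 + (-1197.9) = 1626.54062.

Var(Y) = 1626.54062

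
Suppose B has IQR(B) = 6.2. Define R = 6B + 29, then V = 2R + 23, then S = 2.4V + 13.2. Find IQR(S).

IQR(S) = 178.56

IQR(R) = |6|·6.2 = 37.2.
IQR(V) = |2|·37.2 = 74.4.
IQR(S) = |2.4|·74.4 = 178.56.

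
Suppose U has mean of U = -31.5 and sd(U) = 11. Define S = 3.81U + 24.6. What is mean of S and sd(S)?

mean of S = -95.415, sd(S) = 41.91

S = 3.81U + 24.6 is linear with a = 3.81, b = 24.6.
mean of S = a·mean of U + b = 3.81·(-31.5) + 24.6 = -95.415.
sd(S) = |a|·sd(U) = |3.81|·11 = 41.91.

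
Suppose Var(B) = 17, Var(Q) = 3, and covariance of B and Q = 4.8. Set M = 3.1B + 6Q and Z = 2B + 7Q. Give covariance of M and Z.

By bilinearity, covariance of M and Z = ac·Var(B) + bd·Var(Q) + (ad+bc)·covariance of B and Q, with a=3.1, b=6, c=2, d=7.
ac·Var(B) = 3.1·2·17 = 105.4
bd·Var(Q) = 6·7·3 = 126
(ad+bc)·covariance of B and Q = (33.7)·4.8 = 161.76
covariance of M and Z = 105.4 + 126 + 161.76 = 393.16.

covariance of M and Z = 393.16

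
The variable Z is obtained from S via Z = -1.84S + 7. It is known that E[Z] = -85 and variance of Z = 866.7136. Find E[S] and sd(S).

E[S] = 50, sd(S) = 16

From Z = -1.84S + 7: E[Z] = a·E[S] + b, so E[S] = (E[Z] − b)/a = (-85 − 7)/(-1.84) = 50.
sd(Z) = √866.7136 = 29.44.
sd(Z) = |a|·sd(S), so sd(S) = 29.44/|-1.84| = 16.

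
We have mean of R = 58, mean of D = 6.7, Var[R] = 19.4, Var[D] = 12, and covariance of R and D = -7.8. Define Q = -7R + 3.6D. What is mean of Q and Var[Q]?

mean of Q = (-7)·mean of R + 3.6·mean of D = (-7)·58 + 3.6·6.7 = -381.88.
Var[Q] = a²·Var[R] + b²·Var[D] + 2ab·covariance of R and D with a = -7, b = 3.6.
= (-7)²·19.4 + 3.6²·12 + 2·(-7)·3.6·(-7.8)
= 950.6 + 155.52 + 393.12 = 1499.24.

mean of Q = -381.88, Var[Q] = 1499.24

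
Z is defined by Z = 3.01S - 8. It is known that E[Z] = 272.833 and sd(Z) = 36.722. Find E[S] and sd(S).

E[S] = 93.3, sd(S) = 12.2

From Z = 3.01S - 8: E[Z] = a·E[S] + b, so E[S] = (E[Z] − b)/a = (272.833 − (-8))/3.01 = 93.3.
sd(Z) = |a|·sd(S), so sd(S) = 36.722/|3.01| = 12.2.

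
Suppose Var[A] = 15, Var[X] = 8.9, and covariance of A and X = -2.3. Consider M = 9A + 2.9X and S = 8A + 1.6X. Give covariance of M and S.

By bilinearity, covariance of M and S = ac·Var[A] + bd·Var[X] + (ad+bc)·covariance of A and X, with a=9, b=2.9, c=8, d=1.6.
ac·Var[A] = 9·8·15 = 1080
bd·Var[X] = 2.9·1.6·8.9 = 41.296
(ad+bc)·covariance of A and X = (37.6)·(-2.3) = -86.48
covariance of M and S = 1080 + 41.296 + (-86.48) = 1034.816.

covariance of M and S = 1034.816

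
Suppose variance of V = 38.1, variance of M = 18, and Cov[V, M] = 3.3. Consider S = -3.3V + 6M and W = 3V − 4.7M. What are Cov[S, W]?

By bilinearity, Cov[S, W] = ac·variance of V + bd·variance of M + (ad+bc)·Cov[V, M], with a=-3.3, b=6, c=3, d=-4.7.
ac·variance of V = (-3.3)·3·38.1 = -377.19
bd·variance of M = 6·(-4.7)·18 = -507.6
(ad+bc)·Cov[V, M] = (33.51)·3.3 = 110.583
Cov[S, W] = -377.19 + (-507.6) + 110.583 = -774.207.

Cov[S, W] = -774.207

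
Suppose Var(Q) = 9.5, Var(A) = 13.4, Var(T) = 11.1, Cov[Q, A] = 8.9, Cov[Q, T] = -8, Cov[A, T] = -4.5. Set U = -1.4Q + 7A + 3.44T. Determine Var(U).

Var(U) = 492.46896

Var(U) = a²·Var(Q) + b²·Var(A) + c²·Var(T) + 2ab·Cov[Q, A] + 2ac·Cov[Q, T] + 2bc·Cov[A, T], with a = -1.4, b = 7, c = 3.44.
= 18.62 + 656.6 + 131.35296 + (-174.44) + 77.056 + (-216.72)
= 492.46896.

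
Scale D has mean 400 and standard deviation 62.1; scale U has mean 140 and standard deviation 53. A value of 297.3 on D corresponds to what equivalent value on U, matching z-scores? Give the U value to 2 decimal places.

U = 52.35

z = (297.3 − 400)/62.1 ≈ -1.6538.
U = 140 + z·53 = 140 + (297.3 − 400)·53/62.1 ≈ 52.35.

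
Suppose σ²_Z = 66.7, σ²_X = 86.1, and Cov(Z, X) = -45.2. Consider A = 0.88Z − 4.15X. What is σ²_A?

σ²_A = 1864.65053

σ²_A = a²·σ²_Z + b²·σ²_X + 2ab·Cov(Z, X) with a = 0.88, b = -4.15.
= 0.88²·66.7 + (-4.15)²·86.1 + 2·0.88·(-4.15)·(-45.2)
= 51.65248 + 1482.85725 + 330.1408 = 1864.65053.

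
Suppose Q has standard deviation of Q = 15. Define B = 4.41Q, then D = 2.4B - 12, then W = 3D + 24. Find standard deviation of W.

standard deviation of W = 476.28

standard deviation of B = |4.41|·15 = 66.15.
standard deviation of D = |2.4|·66.15 = 158.76.
standard deviation of W = |3|·158.76 = 476.28.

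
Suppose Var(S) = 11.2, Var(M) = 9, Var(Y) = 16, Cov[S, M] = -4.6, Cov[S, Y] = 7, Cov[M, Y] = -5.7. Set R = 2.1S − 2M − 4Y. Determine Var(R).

Var(R) = a²·Var(S) + b²·Var(M) + c²·Var(Y) + 2ab·Cov[S, M] + 2ac·Cov[S, Y] + 2bc·Cov[M, Y], with a = 2.1, b = -2, c = -4.
= 49.392 + 36 + 256 + 38.64 + (-117.6) + (-91.2)
= 171.232.

Var(R) = 171.232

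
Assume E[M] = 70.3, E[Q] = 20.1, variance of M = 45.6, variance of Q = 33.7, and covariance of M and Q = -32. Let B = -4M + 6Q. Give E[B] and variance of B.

E[B] = (-4)·E[M] + 6·E[Q] = (-4)·70.3 + 6·20.1 = -160.6.
variance of B = a²·variance of M + b²·variance of Q + 2ab·covariance of M and Q with a = -4, b = 6.
= (-4)²·45.6 + 6²·33.7 + 2·(-4)·6·(-32)
= 729.6 + 1213.2 + 1536 = 3478.8.

E[B] = -160.6, variance of B = 3478.8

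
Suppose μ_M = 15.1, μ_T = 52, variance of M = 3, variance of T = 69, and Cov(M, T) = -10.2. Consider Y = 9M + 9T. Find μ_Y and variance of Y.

μ_Y = 9·μ_M + 9·μ_T = 9·15.1 + 9·52 = 603.9.
variance of Y = a²·variance of M + b²·variance of T + 2ab·Cov(M, T) with a = 9, b = 9.
= 9²·3 + 9²·69 + 2·9·9·(-10.2)
= 243 + 5589 + (-1652.4) = 4179.6.

μ_Y = 603.9, variance of Y = 4179.6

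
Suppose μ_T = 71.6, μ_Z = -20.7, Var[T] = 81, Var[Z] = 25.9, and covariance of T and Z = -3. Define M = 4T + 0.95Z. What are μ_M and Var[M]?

μ_M = 266.735, Var[M] = 1296.57475

μ_M = 4·μ_T + 0.95·μ_Z = 4·71.6 + 0.95·(-20.7) = 266.735.
Var[M] = a²·Var[T] + b²·Var[Z] + 2ab·covariance of T and Z with a = 4, b = 0.95.
= 4²·81 + 0.95²·25.9 + 2·4·0.95·(-3)
= 1296 + 23.37475 + (-22.8) = 1296.57475.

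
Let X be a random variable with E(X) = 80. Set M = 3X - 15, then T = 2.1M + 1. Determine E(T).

E(M) = 3·80 + (-15) = 225.
E(T) = 2.1·225 + 1 = 473.5.

E(T) = 473.5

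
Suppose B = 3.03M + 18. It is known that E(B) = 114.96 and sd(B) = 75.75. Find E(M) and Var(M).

E(M) = 32, Var(M) = 625

From B = 3.03M + 18: E(B) = a·E(M) + b, so E(M) = (E(B) − b)/a = (114.96 − 18)/3.03 = 32.
Var(B) = 75.75² = 5738.0625.
Var(B) = a²·Var(M), so Var(M) = 5738.0625/3.03² = 625.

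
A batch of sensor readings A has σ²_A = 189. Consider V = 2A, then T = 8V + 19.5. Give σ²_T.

σ²_T = 48384

σ²_V = 2²·189 = 756.
σ²_T = 8²·756 = 48384.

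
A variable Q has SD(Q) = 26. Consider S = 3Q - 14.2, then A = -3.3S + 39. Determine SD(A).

SD(A) = 257.4

SD(S) = |3|·26 = 78.
SD(A) = |-3.3|·78 = 257.4.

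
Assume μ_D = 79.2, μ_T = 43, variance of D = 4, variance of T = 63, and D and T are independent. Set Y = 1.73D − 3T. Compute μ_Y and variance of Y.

μ_Y = 1.73·μ_D + (-3)·μ_T = 1.73·79.2 + (-3)·43 = 8.016.
variance of Y = a²·variance of D + b²·variance of T + 2ab·covariance of D and T with a = 1.73, b = -3.
Independence gives covariance of D and T = 0.
= 1.73²·4 + (-3)²·63 + 2·1.73·(-3)·0
= 11.9716 + 567 + 0 = 578.9716.

μ_Y = 8.016, variance of Y = 578.9716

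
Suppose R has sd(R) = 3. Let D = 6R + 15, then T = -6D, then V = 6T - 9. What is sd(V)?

sd(V) = 648

sd(D) = |6|·3 = 18.
sd(T) = |-6|·18 = 108.
sd(V) = |6|·108 = 648.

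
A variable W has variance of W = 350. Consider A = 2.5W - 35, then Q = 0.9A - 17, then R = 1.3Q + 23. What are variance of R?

variance of A = 2.5²·350 = 2187.5.
variance of Q = 0.9²·2187.5 = 1771.875.
variance of R = 1.3²·1771.875 = 2994.46875.

variance of R = 2994.46875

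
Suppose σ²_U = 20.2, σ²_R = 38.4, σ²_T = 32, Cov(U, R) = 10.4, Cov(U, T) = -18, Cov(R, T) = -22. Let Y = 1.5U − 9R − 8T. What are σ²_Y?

σ²_Y = 2187.05

σ²_Y = a²·σ²_U + b²·σ²_R + c²·σ²_T + 2ab·Cov(U, R) + 2ac·Cov(U, T) + 2bc·Cov(R, T), with a = 1.5, b = -9, c = -8.
= 45.45 + 3110.4 + 2048 + (-280.8) + 432 + (-3168)
= 2187.05.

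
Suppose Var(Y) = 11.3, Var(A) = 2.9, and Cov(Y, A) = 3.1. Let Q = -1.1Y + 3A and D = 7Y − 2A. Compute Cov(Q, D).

Cov(Q, D) = -32.49

By bilinearity, Cov(Q, D) = ac·Var(Y) + bd·Var(A) + (ad+bc)·Cov(Y, A), with a=-1.1, b=3, c=7, d=-2.
ac·Var(Y) = (-1.1)·7·11.3 = -87.01
bd·Var(A) = 3·(-2)·2.9 = -17.4
(ad+bc)·Cov(Y, A) = (23.2)·3.1 = 71.92
Cov(Q, D) = -87.01 + (-17.4) + 71.92 = -32.49.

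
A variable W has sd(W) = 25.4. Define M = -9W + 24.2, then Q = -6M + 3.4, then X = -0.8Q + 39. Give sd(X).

sd(X) = 1097.28

sd(M) = |-9|·25.4 = 228.6.
sd(Q) = |-6|·228.6 = 1371.6.
sd(X) = |-0.8|·1371.6 = 1097.28.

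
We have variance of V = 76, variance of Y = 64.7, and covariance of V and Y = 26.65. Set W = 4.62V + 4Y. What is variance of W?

variance of W = 3642.3584

variance of W = a²·variance of V + b²·variance of Y + 2ab·covariance of V and Y with a = 4.62, b = 4.
= 4.62²·76 + 4²·64.7 + 2·4.62·4·26.65
= 1622.1744 + 1035.2 + 984.984 = 3642.3584.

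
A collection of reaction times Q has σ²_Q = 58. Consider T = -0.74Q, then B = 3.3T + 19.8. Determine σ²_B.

σ²_T = (-0.74)²·58 = 31.7608.
σ²_B = 3.3²·31.7608 = 345.875112.

σ²_B = 345.875112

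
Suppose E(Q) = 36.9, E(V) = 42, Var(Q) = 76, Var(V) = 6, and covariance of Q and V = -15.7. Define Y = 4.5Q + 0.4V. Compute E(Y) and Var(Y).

E(Y) = 4.5·E(Q) + 0.4·E(V) = 4.5·36.9 + 0.4·42 = 182.85.
Var(Y) = a²·Var(Q) + b²·Var(V) + 2ab·covariance of Q and V with a = 4.5, b = 0.4.
= 4.5²·76 + 0.4²·6 + 2·4.5·0.4·(-15.7)
= 1539 + 0.96 + (-56.52) = 1483.44.

E(Y) = 182.85, Var(Y) = 1483.44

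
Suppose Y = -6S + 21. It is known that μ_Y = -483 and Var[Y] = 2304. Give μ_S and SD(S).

From Y = -6S + 21: μ_Y = a·μ_S + b, so μ_S = (μ_Y − b)/a = (-483 − 21)/(-6) = 84.
SD(Y) = √2304 = 48.
SD(Y) = |a|·SD(S), so SD(S) = 48/|-6| = 8.

μ_S = 84, SD(S) = 8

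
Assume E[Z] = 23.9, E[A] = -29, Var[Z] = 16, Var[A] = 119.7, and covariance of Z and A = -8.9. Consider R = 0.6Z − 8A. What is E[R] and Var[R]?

E[R] = 0.6·E[Z] + (-8)·E[A] = 0.6·23.9 + (-8)·(-29) = 246.34.
Var[R] = a²·Var[Z] + b²·Var[A] + 2ab·covariance of Z and A with a = 0.6, b = -8.
= 0.6²·16 + (-8)²·119.7 + 2·0.6·(-8)·(-8.9)
= 5.76 + 7660.8 + 85.44 = 7752.

E[R] = 246.34, Var[R] = 7752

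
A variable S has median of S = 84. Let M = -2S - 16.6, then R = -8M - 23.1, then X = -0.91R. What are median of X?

median of X = -1322.867

median of M = (-2)·84 + (-16.6) = -184.6.
median of R = (-8)·(-184.6) + (-23.1) = 1453.7.
median of X = (-0.91)·1453.7 = -1322.867.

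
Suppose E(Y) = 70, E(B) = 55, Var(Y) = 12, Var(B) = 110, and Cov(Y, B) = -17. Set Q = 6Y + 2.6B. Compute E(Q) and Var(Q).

E(Q) = 563, Var(Q) = 645.2

E(Q) = 6·E(Y) + 2.6·E(B) = 6·70 + 2.6·55 = 563.
Var(Q) = a²·Var(Y) + b²·Var(B) + 2ab·Cov(Y, B) with a = 6, b = 2.6.
= 6²·12 + 2.6²·110 + 2·6·2.6·(-17)
= 432 + 743.6 + (-530.4) = 645.2.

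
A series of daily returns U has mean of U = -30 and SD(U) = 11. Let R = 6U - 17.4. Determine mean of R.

mean of R = -197.4

R = 6U - 17.4 is linear with a = 6, b = -17.4.
mean of R = a·mean of U + b = 6·(-30) + (-17.4) = -197.4.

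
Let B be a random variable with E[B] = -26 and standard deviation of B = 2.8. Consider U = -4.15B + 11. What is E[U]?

U = -4.15B + 11 is linear with a = -4.15, b = 11.
E[U] = a·E[B] + b = (-4.15)·(-26) + 11 = 118.9.

E[U] = 118.9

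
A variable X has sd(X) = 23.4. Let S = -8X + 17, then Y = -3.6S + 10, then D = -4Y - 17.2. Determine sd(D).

sd(S) = |-8|·23.4 = 187.2.
sd(Y) = |-3.6|·187.2 = 673.92.
sd(D) = |-4|·673.92 = 2695.68.

sd(D) = 2695.68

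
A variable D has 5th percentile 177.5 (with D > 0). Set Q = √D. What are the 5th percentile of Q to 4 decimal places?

5th percentile of Q = 13.3229

√D is increasing, so P_{5}(Q) = g(P_{5}(D)) ≈ 13.3229.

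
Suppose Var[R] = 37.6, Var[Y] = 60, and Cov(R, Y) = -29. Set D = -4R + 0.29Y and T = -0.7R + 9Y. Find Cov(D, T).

By bilinearity, Cov(D, T) = ac·Var[R] + bd·Var[Y] + (ad+bc)·Cov(R, Y), with a=-4, b=0.29, c=-0.7, d=9.
ac·Var[R] = (-4)·(-0.7)·37.6 = 105.28
bd·Var[Y] = 0.29·9·60 = 156.6
(ad+bc)·Cov(R, Y) = (-36.203)·(-29) = 1049.887
Cov(D, T) = 105.28 + 156.6 + 1049.887 = 1311.767.

Cov(D, T) = 1311.767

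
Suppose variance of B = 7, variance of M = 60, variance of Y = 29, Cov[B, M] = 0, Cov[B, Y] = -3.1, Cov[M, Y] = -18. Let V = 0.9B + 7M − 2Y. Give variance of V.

variance of V = a²·variance of B + b²·variance of M + c²·variance of Y + 2ab·Cov[B, M] + 2ac·Cov[B, Y] + 2bc·Cov[M, Y], with a = 0.9, b = 7, c = -2.
= 5.67 + 2940 + 116 + 0 + 11.16 + 504
= 3576.83.

variance of V = 3576.83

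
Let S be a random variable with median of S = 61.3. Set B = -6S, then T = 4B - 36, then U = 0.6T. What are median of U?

median of B = (-6)·61.3 = -367.8.
median of T = 4·(-367.8) + (-36) = -1507.2.
median of U = 0.6·(-1507.2) = -904.32.

median of U = -904.32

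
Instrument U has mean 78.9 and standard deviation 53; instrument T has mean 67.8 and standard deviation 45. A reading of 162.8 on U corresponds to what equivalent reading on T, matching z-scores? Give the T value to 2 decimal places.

z = (162.8 − 78.9)/53 ≈ 1.583.
T = 67.8 + z·45 = 67.8 + (162.8 − 78.9)·45/53 ≈ 139.04.

T = 139.04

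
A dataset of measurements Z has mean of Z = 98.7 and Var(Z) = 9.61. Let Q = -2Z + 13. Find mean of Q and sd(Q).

Q = -2Z + 13 is linear with a = -2, b = 13.
mean of Q = a·mean of Z + b = (-2)·98.7 + 13 = -184.4.
sd(Z) = √9.61 = 3.1.
sd(Q) = |a|·sd(Z) = |-2|·3.1 = 6.2.

mean of Q = -184.4, sd(Q) = 6.2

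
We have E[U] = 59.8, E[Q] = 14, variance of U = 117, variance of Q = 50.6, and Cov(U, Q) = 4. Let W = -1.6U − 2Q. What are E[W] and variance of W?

E[W] = (-1.6)·E[U] + (-2)·E[Q] = (-1.6)·59.8 + (-2)·14 = -123.68.
variance of W = a²·variance of U + b²·variance of Q + 2ab·Cov(U, Q) with a = -1.6, b = -2.
= (-1.6)²·117 + (-2)²·50.6 + 2·(-1.6)·(-2)·4
= 299.52 + 202.4 + 25.6 = 527.52.

E[W] = -123.68, variance of W = 527.52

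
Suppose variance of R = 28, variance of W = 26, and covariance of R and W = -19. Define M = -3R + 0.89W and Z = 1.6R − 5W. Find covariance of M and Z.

covariance of M and Z = -562.156

By bilinearity, covariance of M and Z = ac·variance of R + bd·variance of W + (ad+bc)·covariance of R and W, with a=-3, b=0.89, c=1.6, d=-5.
ac·variance of R = (-3)·1.6·28 = -134.4
bd·variance of W = 0.89·(-5)·26 = -115.7
(ad+bc)·covariance of R and W = (16.424)·(-19) = -312.056
covariance of M and Z = -134.4 + (-115.7) + (-312.056) = -562.156.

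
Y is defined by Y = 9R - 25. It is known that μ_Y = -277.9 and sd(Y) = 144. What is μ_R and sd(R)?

From Y = 9R - 25: μ_Y = a·μ_R + b, so μ_R = (μ_Y − b)/a = (-277.9 − (-25))/9 = -28.1.
sd(Y) = |a|·sd(R), so sd(R) = 144/|9| = 16.

μ_R = -28.1, sd(R) = 16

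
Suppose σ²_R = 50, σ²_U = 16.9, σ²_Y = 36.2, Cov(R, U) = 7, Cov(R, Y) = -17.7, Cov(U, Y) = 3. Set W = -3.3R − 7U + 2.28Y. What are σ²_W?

σ²_W = 2054.77168

σ²_W = a²·σ²_R + b²·σ²_U + c²·σ²_Y + 2ab·Cov(R, U) + 2ac·Cov(R, Y) + 2bc·Cov(U, Y), with a = -3.3, b = -7, c = 2.28.
= 544.5 + 828.1 + 188.18208 + 323.4 + 266.3496 + (-95.76)
= 2054.77168.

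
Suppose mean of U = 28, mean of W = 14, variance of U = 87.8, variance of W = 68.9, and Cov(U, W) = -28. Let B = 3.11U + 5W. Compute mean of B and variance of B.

mean of B = 3.11·mean of U + 5·mean of W = 3.11·28 + 5·14 = 157.08.
variance of B = a²·variance of U + b²·variance of W + 2ab·Cov(U, W) with a = 3.11, b = 5.
= 3.11²·87.8 + 5²·68.9 + 2·3.11·5·(-28)
= 849.21038 + 1722.5 + (-870.8) = 1700.91038.

mean of B = 157.08, variance of B = 1700.91038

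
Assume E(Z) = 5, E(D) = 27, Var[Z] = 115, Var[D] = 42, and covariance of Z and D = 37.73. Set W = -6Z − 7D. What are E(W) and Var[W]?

E(W) = (-6)·E(Z) + (-7)·E(D) = (-6)·5 + (-7)·27 = -219.
Var[W] = a²·Var[Z] + b²·Var[D] + 2ab·covariance of Z and D with a = -6, b = -7.
= (-6)²·115 + (-7)²·42 + 2·(-6)·(-7)·37.73
= 4140 + 2058 + 3169.32 = 9367.32.

E(W) = -219, Var[W] = 9367.32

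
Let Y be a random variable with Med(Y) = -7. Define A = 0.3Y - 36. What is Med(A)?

Med(A) = -38.1

A linear map preserves order up to sign, so Med(A) = a·Med(Y) + b = 0.3·(-7) + (-36) = -38.1.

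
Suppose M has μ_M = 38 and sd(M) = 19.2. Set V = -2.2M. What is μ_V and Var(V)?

V = -2.2M is linear with a = -2.2, b = 0.
μ_V = a·μ_M + b = (-2.2)·38 = -83.6.
Var(M) = 19.2² = 368.64.
Var(V) = a²·Var(M) = (-2.2)²·368.64 = 1784.2176.

μ_V = -83.6, Var(V) = 1784.2176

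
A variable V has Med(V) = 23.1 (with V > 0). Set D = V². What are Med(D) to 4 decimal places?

V² is monotone on this domain, so Med(D) = square(23.1) = 533.61.

Med(D) = 533.61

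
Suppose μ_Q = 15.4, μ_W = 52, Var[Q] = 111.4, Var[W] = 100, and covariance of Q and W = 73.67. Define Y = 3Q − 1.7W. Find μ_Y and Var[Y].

μ_Y = 3·μ_Q + (-1.7)·μ_W = 3·15.4 + (-1.7)·52 = -42.2.
Var[Y] = a²·Var[Q] + b²·Var[W] + 2ab·covariance of Q and W with a = 3, b = -1.7.
= 3²·111.4 + (-1.7)²·100 + 2·3·(-1.7)·73.67
= 1002.6 + 289 + (-751.434) = 540.166.

μ_Y = -42.2, Var[Y] = 540.166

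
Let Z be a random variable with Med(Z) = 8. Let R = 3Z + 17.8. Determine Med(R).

Med(R) = 41.8

A linear map preserves order up to sign, so Med(R) = a·Med(Z) + b = 3·8 + 17.8 = 41.8.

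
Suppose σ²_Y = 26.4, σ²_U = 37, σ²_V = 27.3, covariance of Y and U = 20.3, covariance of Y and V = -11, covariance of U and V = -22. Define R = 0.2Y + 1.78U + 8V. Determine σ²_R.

σ²_R = 1218.1804

σ²_R = a²·σ²_Y + b²·σ²_U + c²·σ²_V + 2ab·covariance of Y and U + 2ac·covariance of Y and V + 2bc·covariance of U and V, with a = 0.2, b = 1.78, c = 8.
= 1.056 + 117.2308 + 1747.2 + 14.4536 + (-35.2) + (-626.56)
= 1218.1804.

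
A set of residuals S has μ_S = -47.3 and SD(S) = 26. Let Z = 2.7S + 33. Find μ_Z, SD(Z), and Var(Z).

μ_Z = -94.71, SD(Z) = 70.2, Var(Z) = 4928.04

Z = 2.7S + 33 is linear with a = 2.7, b = 33.
μ_Z = a·μ_S + b = 2.7·(-47.3) + 33 = -94.71.
SD(Z) = |a|·SD(S) = |2.7|·26 = 70.2.
Var(S) = 26² = 676.
Var(Z) = a²·Var(S) = 2.7²·676 = 4928.04 (the additive constant 33 does not affect variance).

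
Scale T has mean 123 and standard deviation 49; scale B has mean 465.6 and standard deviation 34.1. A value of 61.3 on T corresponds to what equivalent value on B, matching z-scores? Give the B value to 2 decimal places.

z = (61.3 − 123)/49 ≈ -1.2592.
B = 465.6 + z·34.1 = 465.6 + (61.3 − 123)·34.1/49 ≈ 422.66.

B = 422.66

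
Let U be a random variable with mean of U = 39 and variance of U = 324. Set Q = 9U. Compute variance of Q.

variance of Q = 26244

Q = 9U is linear with a = 9, b = 0.
variance of Q = a²·variance of U = 9²·324 = 26244.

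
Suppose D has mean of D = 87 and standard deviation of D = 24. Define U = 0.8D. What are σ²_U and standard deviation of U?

σ²_U = 368.64, standard deviation of U = 19.2

U = 0.8D is linear with a = 0.8, b = 0.
σ²_D = 24² = 576.
σ²_U = a²·σ²_D = 0.8²·576 = 368.64.
standard deviation of U = |a|·standard deviation of D = |0.8|·24 = 19.2.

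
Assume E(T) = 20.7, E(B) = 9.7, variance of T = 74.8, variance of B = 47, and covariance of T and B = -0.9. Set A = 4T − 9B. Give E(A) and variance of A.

E(A) = 4·E(T) + (-9)·E(B) = 4·20.7 + (-9)·9.7 = -4.5.
variance of A = a²·variance of T + b²·variance of B + 2ab·covariance of T and B with a = 4, b = -9.
= 4²·74.8 + (-9)²·47 + 2·4·(-9)·(-0.9)
= 1196.8 + 3807 + 64.8 = 5068.6.

E(A) = -4.5, variance of A = 5068.6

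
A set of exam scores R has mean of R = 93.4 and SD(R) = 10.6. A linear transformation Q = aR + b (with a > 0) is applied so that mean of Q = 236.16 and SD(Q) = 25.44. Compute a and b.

SD(Q) = a·SD(R) (a > 0), so a = 25.44/10.6 = 2.4.
mean of Q = a·mean of R + b, so b = 236.16 − 2.4·93.4 = 12.

a = 2.4, b = 12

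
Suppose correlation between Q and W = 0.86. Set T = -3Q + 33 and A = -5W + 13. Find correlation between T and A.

Linear rescalings preserve correlation up to sign; here the slopes -3 and -5 have the same sign, so correlation between T and A = correlation between Q and W = 0.86.

correlation between T and A = 0.86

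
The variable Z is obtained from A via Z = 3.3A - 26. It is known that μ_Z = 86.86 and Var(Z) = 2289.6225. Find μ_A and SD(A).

From Z = 3.3A - 26: μ_Z = a·μ_A + b, so μ_A = (μ_Z − b)/a = (86.86 − (-26))/3.3 = 34.2.
SD(Z) = √2289.6225 = 47.85.
SD(Z) = |a|·SD(A), so SD(A) = 47.85/|3.3| = 14.5.

μ_A = 34.2, SD(A) = 14.5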